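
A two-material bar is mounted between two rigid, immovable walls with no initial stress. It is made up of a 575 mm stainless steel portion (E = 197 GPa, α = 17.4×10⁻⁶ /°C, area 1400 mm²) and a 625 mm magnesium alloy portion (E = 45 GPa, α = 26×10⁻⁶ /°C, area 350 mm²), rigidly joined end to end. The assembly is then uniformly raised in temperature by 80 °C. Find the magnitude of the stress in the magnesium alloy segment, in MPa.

σ ≈ 144 MPa (compressive)

With the walls removed the bar would change length by δ_free = Σ αᵢΔT Lᵢ = 17.4×10⁻⁶×80×575 + 26×10⁻⁶×80×625 = 2.1 mm.
Since the ends are fixed, an axial force P builds up, equal in every segment, with P · Σ Lᵢ/(AᵢEᵢ) = δ_free.
The series flexibility is Σ Lᵢ/(AᵢEᵢ) = 575/(1400×197×10³) + 625/(350×45×10³) = 4.177×10⁻⁵ mm/N.
So P = 2.1 / 4.177×10⁻⁵ = 50.29 kN, compressive.
σ_{magnesium alloy} = P / A = 50290 / 350 = 143.7 MPa.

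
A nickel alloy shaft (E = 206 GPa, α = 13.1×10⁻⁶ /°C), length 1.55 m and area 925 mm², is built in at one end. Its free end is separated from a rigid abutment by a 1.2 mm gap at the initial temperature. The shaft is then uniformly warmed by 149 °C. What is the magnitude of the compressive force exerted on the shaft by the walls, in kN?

P ≈ 224 kN

If the wall were absent the shaft would grow by αΔT L = 13.1×10⁻⁶ × 149 × 1550 = 3.025 mm.
This exceeds the 1.2 mm gap, so the wall pushes back. The portion of expansion that must be recovered elastically is δ_free − gap = 3.025 − 1.2 = 1.825 mm.
Compatibility: PL/(AE) = 1.825 mm, so σ = P/A = E × (1.825/1550) = 242.6 MPa.
P = σA = 242.6 × 925 = 224.4 kN.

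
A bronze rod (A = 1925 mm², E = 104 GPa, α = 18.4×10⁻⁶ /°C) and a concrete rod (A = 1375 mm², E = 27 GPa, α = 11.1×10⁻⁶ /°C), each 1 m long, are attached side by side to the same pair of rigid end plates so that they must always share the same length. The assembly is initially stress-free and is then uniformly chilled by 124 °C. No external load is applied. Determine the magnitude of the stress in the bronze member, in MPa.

σ ≈ 14.7 MPa (tensile)

Both members must finish at the same length. With the larger α, the bronze tends to over-contract; the plates restrain it, putting the bronze in tension and the concrete in compression. With no external load the two internal forces are equal and opposite, magnitude P.
Equating the net (thermal + elastic) strains gives |α₁ − α₂|·ΔT = P·[1/(A₁E₁) + 1/(A₂E₂)].
|α₁ − α₂|·ΔT = 7.3×10⁻⁶ × 124 = 0.0009052.
1/(A₁E₁) + 1/(A₂E₂) = 1/(1925×104×10³) + 1/(1375×27×10³) = 3.193×10⁻⁸ N⁻¹.
P = 0.0009052 / 3.193×10⁻⁸ = 28350 N = 28.35 kN.
σ_{bronze} = P/A₁ = 28350/1925 = 14.73 MPa, tensile.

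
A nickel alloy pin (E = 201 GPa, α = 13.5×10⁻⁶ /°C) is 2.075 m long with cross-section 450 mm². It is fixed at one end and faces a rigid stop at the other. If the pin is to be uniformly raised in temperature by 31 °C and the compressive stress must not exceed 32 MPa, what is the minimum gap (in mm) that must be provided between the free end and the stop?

g ≈ 0.538 mm

Free expansion if unrestrained: δ_free = αΔT L = 13.5×10⁻⁶ × 31 × 2075 = 0.8684 mm.
At the allowable stress the elastic shortening the wall may impose is σL/E = 32 × 2075 / (201×10³) = 0.3303 mm.
The gap must absorb the remainder: g_min = 0.8684 − 0.3303 = 0.538 mm.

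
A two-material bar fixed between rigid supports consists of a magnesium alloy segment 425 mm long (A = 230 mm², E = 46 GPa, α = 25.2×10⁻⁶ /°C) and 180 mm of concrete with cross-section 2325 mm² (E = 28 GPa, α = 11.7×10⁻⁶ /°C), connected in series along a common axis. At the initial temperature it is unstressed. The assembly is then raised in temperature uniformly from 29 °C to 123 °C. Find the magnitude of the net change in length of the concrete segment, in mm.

|ΔL| ≈ 0.12 mm

If the supports were absent, the total length change would be Σ αᵢΔT Lᵢ = 25.2×10⁻⁶×94×425 + 11.7×10⁻⁶×94×180 = 1.205 mm.
The walls prevent any net length change, so an axial force P (same in every segment) develops. Compatibility: P · Σ Lᵢ/(AᵢEᵢ) = δ_free.
The series flexibility is Σ Lᵢ/(AᵢEᵢ) = 425/(230×46×10³) + 180/(2325×28×10³) = 4.294×10⁻⁵ mm/N.
So P = 1.205 / 4.294×10⁻⁵ = 28.06 kN, compressive.
For the concrete segment, free thermal change = 11.7×10⁻⁶×94×180 = 0.198 mm and elastic change from P = 28060×180/(2325×28×10³) = 0.07758 mm; these oppose, so the net change is 0.12 mm (segment lengthens).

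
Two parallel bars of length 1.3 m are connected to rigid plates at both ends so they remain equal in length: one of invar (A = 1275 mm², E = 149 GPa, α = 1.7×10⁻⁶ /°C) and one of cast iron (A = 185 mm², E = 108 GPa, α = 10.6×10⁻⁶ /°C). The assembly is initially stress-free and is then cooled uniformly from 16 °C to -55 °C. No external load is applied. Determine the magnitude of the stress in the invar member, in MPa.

The cast iron has the larger α, so on cooling it would change length more than the invar if both were free. The rigid plates force a common final length, so the cast iron is put into tension and the invar into compression, with equal and opposite forces P (no external load).
Compatibility of the two members (thermal + elastic change equal): (α₁ − α₂)ΔT = P·[1/(A₁E₁) + 1/(A₂E₂)].
|α₁ − α₂|·ΔT = 8.9×10⁻⁶ × 71 = 0.0006319.
1/(A₁E₁) + 1/(A₂E₂) = 1/(1275×149×10³) + 1/(185×108×10³) = 5.531×10⁻⁸ N⁻¹.
P = 0.0006319 / 5.531×10⁻⁸ = 11420 N = 11.42 kN.
σ_{invar} = P/A₁ = 11420/1275 = 8.96 MPa, compressive.

σ ≈ 8.96 MPa (compressive)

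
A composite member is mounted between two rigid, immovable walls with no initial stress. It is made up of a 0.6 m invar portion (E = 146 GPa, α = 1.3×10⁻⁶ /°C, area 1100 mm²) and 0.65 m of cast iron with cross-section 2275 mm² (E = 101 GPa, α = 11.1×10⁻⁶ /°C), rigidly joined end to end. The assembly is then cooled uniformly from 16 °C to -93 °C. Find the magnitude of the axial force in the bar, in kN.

P ≈ 133 kN (tensile)

With the walls removed the bar would change length by δ_free = Σ αᵢΔT Lᵢ = 1.3×10⁻⁶×109×600 + 11.1×10⁻⁶×109×650 = 0.8715 mm.
Since the ends are fixed, an axial force P builds up, equal in every segment, with P · Σ Lᵢ/(AᵢEᵢ) = δ_free.
The series flexibility is Σ Lᵢ/(AᵢEᵢ) = 600/(1100×146×10³) + 650/(2275×101×10³) = 6.565×10⁻⁶ mm/N.
P = 0.8715 / 6.565×10⁻⁶ = 132700 N = 132.7 kN, tensile.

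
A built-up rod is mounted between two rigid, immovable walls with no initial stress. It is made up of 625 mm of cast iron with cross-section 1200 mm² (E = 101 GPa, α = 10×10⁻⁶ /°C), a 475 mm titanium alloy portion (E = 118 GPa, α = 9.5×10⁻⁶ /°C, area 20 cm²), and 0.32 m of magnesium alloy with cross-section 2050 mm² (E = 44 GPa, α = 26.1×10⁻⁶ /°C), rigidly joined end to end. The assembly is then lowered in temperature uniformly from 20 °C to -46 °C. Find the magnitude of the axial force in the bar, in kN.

If the supports were absent, the total length change would be Σ αᵢΔT Lᵢ = 10×10⁻⁶×66×625 + 9.5×10⁻⁶×66×475 + 26.1×10⁻⁶×66×320 = 1.262 mm.
The walls prevent any net length change, so an axial force P (same in every segment) develops. Compatibility: P · Σ Lᵢ/(AᵢEᵢ) = δ_free.
The series flexibility is Σ Lᵢ/(AᵢEᵢ) = 625/(1200×101×10³) + 475/(2000×118×10³) + 320/(2050×44×10³) = 1.072×10⁻⁵ mm/N.
So P = 1.262 / 1.072×10⁻⁵ = 117.7 kN, tensile.

P ≈ 118 kN (tensile)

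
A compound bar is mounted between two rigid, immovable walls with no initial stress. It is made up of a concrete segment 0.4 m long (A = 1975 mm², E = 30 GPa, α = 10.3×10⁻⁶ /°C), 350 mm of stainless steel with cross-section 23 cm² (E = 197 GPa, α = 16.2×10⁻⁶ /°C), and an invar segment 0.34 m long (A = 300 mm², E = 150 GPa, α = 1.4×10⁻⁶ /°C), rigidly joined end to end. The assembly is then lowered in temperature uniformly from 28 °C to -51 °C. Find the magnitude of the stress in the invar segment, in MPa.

σ ≈ 179 MPa (tensile)

With the walls removed the bar would change length by δ_free = Σ αᵢΔT Lᵢ = 10.3×10⁻⁶×79×400 + 16.2×10⁻⁶×79×350 + 1.4×10⁻⁶×79×340 = 0.811 mm.
Since the ends are fixed, an axial force P builds up, equal in every segment, with P · Σ Lᵢ/(AᵢEᵢ) = δ_free.
The series flexibility is Σ Lᵢ/(AᵢEᵢ) = 400/(1975×30×10³) + 350/(2300×197×10³) + 340/(300×150×10³) = 1.508×10⁻⁵ mm/N.
So P = 0.811 / 1.508×10⁻⁵ = 53.78 kN, tensile.
σ_{invar} = P / A = 53780 / 300 = 179.3 MPa.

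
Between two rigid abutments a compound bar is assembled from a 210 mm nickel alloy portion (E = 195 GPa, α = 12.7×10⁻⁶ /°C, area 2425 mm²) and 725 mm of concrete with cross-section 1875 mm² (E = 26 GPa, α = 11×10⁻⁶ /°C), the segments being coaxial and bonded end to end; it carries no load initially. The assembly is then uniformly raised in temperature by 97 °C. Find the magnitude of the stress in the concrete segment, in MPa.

σ ≈ 35.9 MPa (compressive)

If the supports were absent, the total length change would be Σ αᵢΔT Lᵢ = 12.7×10⁻⁶×97×210 + 11×10⁻⁶×97×725 = 1.032 mm.
The rigid supports impose zero overall length change; the single axial force P common to all segments must satisfy P Σ Lᵢ/(AᵢEᵢ) = δ_free.
Σ Lᵢ/(AᵢEᵢ) = 210/(2425×195×10³) + 725/(1875×26×10³) = 1.532×10⁻⁵ mm/N.
Hence P = δ_free / Σ(L/AE) = 1.032/1.532×10⁻⁵ = 67.4 kN (compressive).
σ_{concrete} = P / A = 67400 / 1875 = 35.95 MPa.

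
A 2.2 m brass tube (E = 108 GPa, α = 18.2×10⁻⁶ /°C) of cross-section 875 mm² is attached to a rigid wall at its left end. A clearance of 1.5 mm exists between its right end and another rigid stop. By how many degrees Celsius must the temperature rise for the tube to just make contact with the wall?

ΔT ≈ 37.5 °C

The gap closes when αΔT L = 1.5 mm, since the tube is still unstressed at that instant.
ΔT = 1.5 / (18.2×10⁻⁶ × 2200) = 37.46 °C.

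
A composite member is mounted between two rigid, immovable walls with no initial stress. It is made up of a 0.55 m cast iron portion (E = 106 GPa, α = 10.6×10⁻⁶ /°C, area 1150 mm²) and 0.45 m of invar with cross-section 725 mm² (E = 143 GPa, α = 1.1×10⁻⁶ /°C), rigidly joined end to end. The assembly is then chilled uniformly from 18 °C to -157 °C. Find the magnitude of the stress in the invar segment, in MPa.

σ ≈ 172 MPa (tensile)

If the supports were absent, the total length change would be Σ αᵢΔT Lᵢ = 10.6×10⁻⁶×175×550 + 1.1×10⁻⁶×175×450 = 1.107 mm.
The walls prevent any net length change, so an axial force P (same in every segment) develops. Compatibility: P · Σ Lᵢ/(AᵢEᵢ) = δ_free.
Σ Lᵢ/(AᵢEᵢ) = 550/(1150×106×10³) + 450/(725×143×10³) = 8.852×10⁻⁶ mm/N.
So P = 1.107 / 8.852×10⁻⁶ = 125 kN, tensile.
σ_{invar} = P / A = 125000 / 725 = 172.5 MPa.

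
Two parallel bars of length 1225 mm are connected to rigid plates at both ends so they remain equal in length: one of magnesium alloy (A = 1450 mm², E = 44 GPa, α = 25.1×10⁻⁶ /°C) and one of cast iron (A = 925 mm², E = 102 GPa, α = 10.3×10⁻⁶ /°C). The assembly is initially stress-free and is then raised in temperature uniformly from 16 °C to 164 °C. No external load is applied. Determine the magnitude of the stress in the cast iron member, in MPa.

σ ≈ 90.1 MPa (tensile)

Both members must finish at the same length. With the larger α, the magnesium alloy tends to over-expand; the plates restrain it, putting the magnesium alloy in compression and the cast iron in tension. With no external load the two internal forces are equal and opposite, magnitude P.
Compatibility of the two members (thermal + elastic change equal): (α₁ − α₂)ΔT = P·[1/(A₁E₁) + 1/(A₂E₂)].
|α₁ − α₂|·ΔT = 14.8×10⁻⁶ × 148 = 0.00219.
1/(A₁E₁) + 1/(A₂E₂) = 1/(1450×44×10³) + 1/(925×102×10³) = 2.627×10⁻⁸ N⁻¹.
So P = 0.00219 / 2.627×10⁻⁸ = 83.37 kN.
σ_{cast iron} = P/A₂ = 83370/925 = 90.13 MPa, tensile.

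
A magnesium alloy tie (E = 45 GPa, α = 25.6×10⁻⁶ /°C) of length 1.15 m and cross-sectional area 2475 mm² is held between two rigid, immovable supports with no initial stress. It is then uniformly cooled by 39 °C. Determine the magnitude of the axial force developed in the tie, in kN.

P ≈ 111 kN (tensile)

The ends cannot move, so σ = EαΔT = 45×10³ × 25.6×10⁻⁶ × 39 = 44.93 MPa.
P = AEαΔT = 2475 × 45×10³ × 25.6×10⁻⁶ × 39 = 111.2 kN (tensile).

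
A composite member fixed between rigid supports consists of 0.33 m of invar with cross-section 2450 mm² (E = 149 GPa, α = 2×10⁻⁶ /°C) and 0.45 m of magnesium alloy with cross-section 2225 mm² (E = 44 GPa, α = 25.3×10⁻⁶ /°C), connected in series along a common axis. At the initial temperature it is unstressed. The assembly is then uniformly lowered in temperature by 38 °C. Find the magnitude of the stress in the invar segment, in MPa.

σ ≈ 34 MPa (tensile)

If the supports were absent, the total length change would be Σ αᵢΔT Lᵢ = 2×10⁻⁶×38×330 + 25.3×10⁻⁶×38×450 = 0.4577 mm.
Since the ends are fixed, an axial force P builds up, equal in every segment, with P · Σ Lᵢ/(AᵢEᵢ) = δ_free.
The series flexibility is Σ Lᵢ/(AᵢEᵢ) = 330/(2450×149×10³) + 450/(2225×44×10³) = 5.501×10⁻⁶ mm/N.
So P = 0.4577 / 5.501×10⁻⁶ = 83.21 kN, tensile.
σ_{invar} = P / A = 83210 / 2450 = 33.96 MPa.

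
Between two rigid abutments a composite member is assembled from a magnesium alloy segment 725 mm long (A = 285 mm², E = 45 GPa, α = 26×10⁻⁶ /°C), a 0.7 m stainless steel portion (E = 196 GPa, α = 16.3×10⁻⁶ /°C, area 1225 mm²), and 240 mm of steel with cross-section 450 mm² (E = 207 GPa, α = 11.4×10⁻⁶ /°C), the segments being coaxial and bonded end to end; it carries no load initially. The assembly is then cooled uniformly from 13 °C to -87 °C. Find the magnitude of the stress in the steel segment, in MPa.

Free thermal contraction of the whole bar: Σ αᵢΔT Lᵢ = 26×10⁻⁶×100×725 + 16.3×10⁻⁶×100×700 + 11.4×10⁻⁶×100×240 = 3.3 mm.
The rigid supports impose zero overall length change; the single axial force P common to all segments must satisfy P Σ Lᵢ/(AᵢEᵢ) = δ_free.
Σ Lᵢ/(AᵢEᵢ) = 725/(285×45×10³) + 700/(1225×196×10³) + 240/(450×207×10³) = 6.202×10⁻⁵ mm/N.
So P = 3.3 / 6.202×10⁻⁵ = 53.2 kN, tensile.
σ_{steel} = P / A = 53200 / 450 = 118.2 MPa.

σ ≈ 118 MPa (tensile)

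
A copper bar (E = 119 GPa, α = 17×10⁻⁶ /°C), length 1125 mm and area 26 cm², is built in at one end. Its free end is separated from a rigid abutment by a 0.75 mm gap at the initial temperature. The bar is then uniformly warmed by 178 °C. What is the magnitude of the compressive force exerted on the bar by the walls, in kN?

Unrestrained expansion: δ_free = αΔT L = 17×10⁻⁶ × 178 × 1125 = 3.404 mm.
The gap closes (δ_free > 0.75 mm) and the wall then resists a further 3.404 − 0.75 = 2.654 mm of expansion.
Compatibility: PL/(AE) = 2.654 mm, so σ = P/A = E × (2.654/1125) = 280.8 MPa.
P = σA = 280.8 × 2600 = 730 kN.

P ≈ 730 kN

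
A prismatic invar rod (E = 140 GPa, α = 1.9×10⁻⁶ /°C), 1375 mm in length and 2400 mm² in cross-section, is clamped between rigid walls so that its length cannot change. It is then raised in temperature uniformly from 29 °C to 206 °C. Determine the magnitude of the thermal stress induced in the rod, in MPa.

σ ≈ 47.1 MPa (compressive)

The supports are rigid, so the total axial strain is zero. The restrained thermal strain is ε = αΔT = 1.9×10⁻⁶ × 177 = 336.3×10⁻⁶.
Hence σ = E·αΔT = 140×10³ × 336.3×10⁻⁶ = 47.08 MPa, compressive.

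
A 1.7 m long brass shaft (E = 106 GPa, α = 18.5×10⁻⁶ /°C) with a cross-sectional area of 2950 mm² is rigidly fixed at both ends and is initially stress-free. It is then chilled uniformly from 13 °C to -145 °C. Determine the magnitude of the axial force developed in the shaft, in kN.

P ≈ 914 kN (tensile)

The ends cannot move, so σ = EαΔT = 106×10³ × 18.5×10⁻⁶ × 158 = 309.8 MPa.
P = AEαΔT = 2950 × 106×10³ × 18.5×10⁻⁶ × 158 = 914 kN (tensile).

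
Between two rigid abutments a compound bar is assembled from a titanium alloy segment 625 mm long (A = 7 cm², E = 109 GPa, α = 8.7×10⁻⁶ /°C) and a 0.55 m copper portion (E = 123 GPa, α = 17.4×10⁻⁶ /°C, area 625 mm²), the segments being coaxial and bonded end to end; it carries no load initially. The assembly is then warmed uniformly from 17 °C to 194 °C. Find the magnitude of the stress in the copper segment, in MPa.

σ ≈ 277 MPa (compressive)

With the walls removed the bar would change length by δ_free = Σ αᵢΔT Lᵢ = 8.7×10⁻⁶×177×625 + 17.4×10⁻⁶×177×550 = 2.656 mm.
Since the ends are fixed, an axial force P builds up, equal in every segment, with P · Σ Lᵢ/(AᵢEᵢ) = δ_free.
Σ Lᵢ/(AᵢEᵢ) = 625/(700×109×10³) + 550/(625×123×10³) = 1.535×10⁻⁵ mm/N.
P = 2.656 / 1.535×10⁻⁵ = 173100 N = 173.1 kN, compressive.
σ_{copper} = P / A = 173100 / 625 = 277 MPa.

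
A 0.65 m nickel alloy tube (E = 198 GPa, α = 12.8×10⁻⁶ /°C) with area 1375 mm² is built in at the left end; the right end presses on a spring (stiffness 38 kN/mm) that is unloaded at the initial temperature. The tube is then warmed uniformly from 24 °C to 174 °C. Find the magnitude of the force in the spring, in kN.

P ≈ 43.5 kN

If the spring were absent the tube would lengthen by αΔT L = 12.8×10⁻⁶ × 150 × 650 = 1.248 mm.
Let P be the compressive force at the spring. The tube shortens elastically by PL/(AE) and the spring compresses by P/k; together these equal δ_free.
So P = δ_free / [L/(AE) + 1/k] = 1.248 / [ 650/(1375×198×10³) + 1/(38×10³) ].
P = 1.248 / 2.87×10⁻⁵ = 43480 N.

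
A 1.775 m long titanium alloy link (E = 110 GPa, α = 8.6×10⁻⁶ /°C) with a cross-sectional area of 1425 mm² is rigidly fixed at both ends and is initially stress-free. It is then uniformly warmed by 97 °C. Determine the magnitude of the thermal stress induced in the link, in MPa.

σ ≈ 91.8 MPa (compressive)

With length fixed, the mechanical strain must cancel the thermal strain αΔT = 8.6×10⁻⁶ × 97 = 834.2×10⁻⁶.
The stress required to suppress this strain is σ = Eε = 110×10³ × 834.2×10⁻⁶ = 91.76 MPa, compressive since the link is trying to expand.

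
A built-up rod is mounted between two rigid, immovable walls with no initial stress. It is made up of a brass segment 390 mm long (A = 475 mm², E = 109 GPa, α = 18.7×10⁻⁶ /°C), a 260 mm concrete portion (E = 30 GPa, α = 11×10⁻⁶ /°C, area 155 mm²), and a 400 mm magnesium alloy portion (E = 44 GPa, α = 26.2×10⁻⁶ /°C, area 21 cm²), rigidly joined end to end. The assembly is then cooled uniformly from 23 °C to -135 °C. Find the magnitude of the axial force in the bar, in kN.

Free thermal contraction of the whole bar: Σ αᵢΔT Lᵢ = 18.7×10⁻⁶×158×390 + 11×10⁻⁶×158×260 + 26.2×10⁻⁶×158×400 = 3.26 mm.
The rigid supports impose zero overall length change; the single axial force P common to all segments must satisfy P Σ Lᵢ/(AᵢEᵢ) = δ_free.
Σ Lᵢ/(AᵢEᵢ) = 390/(475×109×10³) + 260/(155×30×10³) + 400/(2100×44×10³) = 6.778×10⁻⁵ mm/N.
Hence P = δ_free / Σ(L/AE) = 3.26/6.778×10⁻⁵ = 48.1 kN (tensile).

P ≈ 48.1 kN (tensile)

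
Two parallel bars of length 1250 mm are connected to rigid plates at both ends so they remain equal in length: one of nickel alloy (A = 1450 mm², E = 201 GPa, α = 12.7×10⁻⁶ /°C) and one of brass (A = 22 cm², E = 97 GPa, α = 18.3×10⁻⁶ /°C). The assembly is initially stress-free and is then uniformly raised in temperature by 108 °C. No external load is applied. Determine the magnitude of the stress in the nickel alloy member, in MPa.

The brass has the larger α, so on heating it would change length more than the nickel alloy if both were free. The rigid plates force a common final length, so the brass is put into compression and the nickel alloy into tension, with equal and opposite forces P (no external load).
Compatibility of the two members (thermal + elastic change equal): (α₁ − α₂)ΔT = P·[1/(A₁E₁) + 1/(A₂E₂)].
|α₁ − α₂|·ΔT = 5.6×10⁻⁶ × 108 = 0.0006048.
1/(A₁E₁) + 1/(A₂E₂) = 1/(1450×201×10³) + 1/(2200×97×10³) = 8.117×10⁻⁹ N⁻¹.
P = 0.0006048 / 8.117×10⁻⁹ = 74510 N = 74.51 kN.
σ_{nickel alloy} = P/A₁ = 74510/1450 = 51.39 MPa, tensile.

σ ≈ 51.4 MPa (tensile)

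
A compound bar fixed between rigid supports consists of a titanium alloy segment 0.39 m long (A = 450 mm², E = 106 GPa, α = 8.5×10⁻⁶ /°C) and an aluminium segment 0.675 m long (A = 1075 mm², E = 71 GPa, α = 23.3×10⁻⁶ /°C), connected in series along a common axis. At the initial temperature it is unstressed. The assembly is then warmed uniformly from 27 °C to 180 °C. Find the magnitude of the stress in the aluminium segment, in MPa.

If the supports were absent, the total length change would be Σ αᵢΔT Lᵢ = 8.5×10⁻⁶×153×390 + 23.3×10⁻⁶×153×675 = 2.914 mm.
The walls prevent any net length change, so an axial force P (same in every segment) develops. Compatibility: P · Σ Lᵢ/(AᵢEᵢ) = δ_free.
The series flexibility is Σ Lᵢ/(AᵢEᵢ) = 390/(450×106×10³) + 675/(1075×71×10³) = 1.702×10⁻⁵ mm/N.
Hence P = δ_free / Σ(L/AE) = 2.914/1.702×10⁻⁵ = 171.2 kN (compressive).
σ_{aluminium} = P / A = 171200 / 1075 = 159.2 MPa.

σ ≈ 159 MPa (compressive)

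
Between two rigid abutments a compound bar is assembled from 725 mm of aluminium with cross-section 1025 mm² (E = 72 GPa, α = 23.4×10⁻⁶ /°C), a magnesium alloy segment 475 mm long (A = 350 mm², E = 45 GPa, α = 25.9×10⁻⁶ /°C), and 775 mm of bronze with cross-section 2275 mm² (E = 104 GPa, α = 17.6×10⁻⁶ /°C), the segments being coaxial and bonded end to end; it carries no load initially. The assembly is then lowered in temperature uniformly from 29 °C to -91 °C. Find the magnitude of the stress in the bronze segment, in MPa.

σ ≈ 52.3 MPa (tensile)

If the supports were absent, the total length change would be Σ αᵢΔT Lᵢ = 23.4×10⁻⁶×120×725 + 25.9×10⁻⁶×120×475 + 17.6×10⁻⁶×120×775 = 5.149 mm.
The rigid supports impose zero overall length change; the single axial force P common to all segments must satisfy P Σ Lᵢ/(AᵢEᵢ) = δ_free.
Σ Lᵢ/(AᵢEᵢ) = 725/(1025×72×10³) + 475/(350×45×10³) + 775/(2275×104×10³) = 4.326×10⁻⁵ mm/N.
So P = 5.149 / 4.326×10⁻⁵ = 119 kN, tensile.
σ_{bronze} = P / A = 119000 / 2275 = 52.32 MPa.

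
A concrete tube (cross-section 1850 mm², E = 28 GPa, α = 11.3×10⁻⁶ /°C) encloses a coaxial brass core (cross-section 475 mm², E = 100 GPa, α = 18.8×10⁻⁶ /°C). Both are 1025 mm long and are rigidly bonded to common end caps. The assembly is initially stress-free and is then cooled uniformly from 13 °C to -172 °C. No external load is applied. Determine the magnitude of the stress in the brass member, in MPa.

σ ≈ 72.4 MPa (tensile)

The brass has the larger α, so on cooling it would change length more than the concrete if both were free. The rigid plates force a common final length, so the brass is put into tension and the concrete into compression, with equal and opposite forces P (no external load).
Setting the final lengths equal and cancelling L: (α₁ − α₂)ΔT = P/(A₁E₁) + P/(A₂E₂).
|α₁ − α₂|·ΔT = 7.5×10⁻⁶ × 185 = 0.001387.
1/(A₁E₁) + 1/(A₂E₂) = 1/(1850×28×10³) + 1/(475×100×10³) = 4.036×10⁻⁸ N⁻¹.
So P = 0.001387 / 4.036×10⁻⁸ = 34.38 kN.
σ_{brass} = P/A₂ = 34380/475 = 72.38 MPa, tensile.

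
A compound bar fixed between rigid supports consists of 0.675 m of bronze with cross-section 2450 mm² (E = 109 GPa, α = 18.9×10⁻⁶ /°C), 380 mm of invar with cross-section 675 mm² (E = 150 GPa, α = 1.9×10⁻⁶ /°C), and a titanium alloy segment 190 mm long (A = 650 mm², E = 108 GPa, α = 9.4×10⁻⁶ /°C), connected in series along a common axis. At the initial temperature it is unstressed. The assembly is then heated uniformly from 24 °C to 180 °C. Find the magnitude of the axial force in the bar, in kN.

With the walls removed the bar would change length by δ_free = Σ αᵢΔT Lᵢ = 18.9×10⁻⁶×156×675 + 1.9×10⁻⁶×156×380 + 9.4×10⁻⁶×156×190 = 2.381 mm.
Since the ends are fixed, an axial force P builds up, equal in every segment, with P · Σ Lᵢ/(AᵢEᵢ) = δ_free.
The series flexibility is Σ Lᵢ/(AᵢEᵢ) = 675/(2450×109×10³) + 380/(675×150×10³) + 190/(650×108×10³) = 8.987×10⁻⁶ mm/N.
P = 2.381 / 8.987×10⁻⁶ = 265000 N = 265 kN, compressive.

P ≈ 265 kN (compressive)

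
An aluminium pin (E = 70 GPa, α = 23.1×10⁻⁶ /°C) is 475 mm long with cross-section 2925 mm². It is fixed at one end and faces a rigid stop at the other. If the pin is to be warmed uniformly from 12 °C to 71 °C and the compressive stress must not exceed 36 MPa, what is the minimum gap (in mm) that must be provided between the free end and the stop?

Free expansion if unrestrained: δ_free = αΔT L = 23.1×10⁻⁶ × 59 × 475 = 0.6474 mm.
A stress of 36 MPa corresponds to the wall pushing the pin back by σL/E = 36×475/(70×10³) = 0.2443 mm.
The gap must absorb the remainder: g_min = 0.6474 − 0.2443 = 0.4031 mm.

g ≈ 0.403 mm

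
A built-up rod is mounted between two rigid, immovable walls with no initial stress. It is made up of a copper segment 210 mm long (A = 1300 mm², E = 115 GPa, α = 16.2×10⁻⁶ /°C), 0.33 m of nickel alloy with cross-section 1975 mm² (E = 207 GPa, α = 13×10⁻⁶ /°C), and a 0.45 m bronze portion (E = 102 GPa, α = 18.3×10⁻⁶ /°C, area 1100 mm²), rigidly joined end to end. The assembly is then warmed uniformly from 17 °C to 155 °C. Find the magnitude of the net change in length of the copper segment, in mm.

With the walls removed the bar would change length by δ_free = Σ αᵢΔT Lᵢ = 16.2×10⁻⁶×138×210 + 13×10⁻⁶×138×330 + 18.3×10⁻⁶×138×450 = 2.198 mm.
The walls prevent any net length change, so an axial force P (same in every segment) develops. Compatibility: P · Σ Lᵢ/(AᵢEᵢ) = δ_free.
Σ Lᵢ/(AᵢEᵢ) = 210/(1300×115×10³) + 330/(1975×207×10³) + 450/(1100×102×10³) = 6.223×10⁻⁶ mm/N.
Hence P = δ_free / Σ(L/AE) = 2.198/6.223×10⁻⁶ = 353.2 kN (compressive).
For the copper segment, free thermal change = 16.2×10⁻⁶×138×210 = 0.4695 mm and elastic change from P = 353200×210/(1300×115×10³) = 0.4962 mm; these oppose, so the net change is 0.0267 mm (segment shortens).

|ΔL| ≈ 0.0267 mm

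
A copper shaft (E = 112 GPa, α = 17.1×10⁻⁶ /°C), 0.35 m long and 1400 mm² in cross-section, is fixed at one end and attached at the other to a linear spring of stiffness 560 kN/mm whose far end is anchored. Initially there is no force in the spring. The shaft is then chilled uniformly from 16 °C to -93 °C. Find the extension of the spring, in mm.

The unrestrained thermal change is αΔT L = 17.1×10⁻⁶ × 109 × 350 = 0.6524 mm.
Let P be the tensile force in the spring. The shaft extends elastically by PL/(AE) and the spring stretches by P/k; together these equal δ_free.
So P = δ_free / [L/(AE) + 1/k] = 0.6524 / [ 350/(1400×112×10³) + 1/(560×10³) ].
P = 0.6524 / 4.018×10⁻⁶ = 162400 N.
Spring extension = P/k = 162400/(560×10³) = 0.2899 mm.

δ ≈ 0.29 mm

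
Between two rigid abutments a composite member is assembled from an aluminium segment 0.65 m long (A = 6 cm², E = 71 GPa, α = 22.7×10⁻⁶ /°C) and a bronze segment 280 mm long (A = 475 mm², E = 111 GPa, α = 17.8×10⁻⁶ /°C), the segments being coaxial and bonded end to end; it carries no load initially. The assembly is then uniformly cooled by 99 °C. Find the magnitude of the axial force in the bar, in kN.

P ≈ 95 kN (tensile)

If the supports were absent, the total length change would be Σ αᵢΔT Lᵢ = 22.7×10⁻⁶×99×650 + 17.8×10⁻⁶×99×280 = 1.954 mm.
Since the ends are fixed, an axial force P builds up, equal in every segment, with P · Σ Lᵢ/(AᵢEᵢ) = δ_free.
The series flexibility is Σ Lᵢ/(AᵢEᵢ) = 650/(600×71×10³) + 280/(475×111×10³) = 2.057×10⁻⁵ mm/N.
P = 1.954 / 2.057×10⁻⁵ = 95010 N = 95.01 kN, tensile.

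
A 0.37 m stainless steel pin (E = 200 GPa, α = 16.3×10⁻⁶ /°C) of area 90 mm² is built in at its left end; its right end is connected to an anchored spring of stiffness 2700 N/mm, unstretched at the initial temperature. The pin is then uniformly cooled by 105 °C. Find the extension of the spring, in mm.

Free thermal contraction: δ_free = αΔT L = 16.3×10⁻⁶ × 105 × 370 = 0.6333 mm.
With a force P in the spring, the elastic change of the pin is PL/(AE) and that of the spring is P/k; compatibility requires their sum to equal δ_free.
P [ L/(AE) + 1/k ] = δ_free → P [ 370/(90×200×10³) + 1/(2700) ] = 0.6333.
P = 0.6333 / 0.0003909 = 1620 N.
Spring extension = P/k = 1620/(2700) = 0.6 mm.

δ ≈ 0.6 mm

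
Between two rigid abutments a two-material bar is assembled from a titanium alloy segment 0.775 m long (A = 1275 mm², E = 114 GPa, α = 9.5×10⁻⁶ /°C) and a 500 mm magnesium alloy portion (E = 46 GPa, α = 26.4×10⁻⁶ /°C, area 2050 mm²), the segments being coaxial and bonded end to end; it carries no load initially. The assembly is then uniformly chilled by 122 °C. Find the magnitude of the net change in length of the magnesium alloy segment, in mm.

|ΔL| ≈ 0.36 mm

With the walls removed the bar would change length by δ_free = Σ αᵢΔT Lᵢ = 9.5×10⁻⁶×122×775 + 26.4×10⁻⁶×122×500 = 2.509 mm.
The rigid supports impose zero overall length change; the single axial force P common to all segments must satisfy P Σ Lᵢ/(AᵢEᵢ) = δ_free.
The series flexibility is Σ Lᵢ/(AᵢEᵢ) = 775/(1275×114×10³) + 500/(2050×46×10³) = 1.063×10⁻⁵ mm/N.
Hence P = δ_free / Σ(L/AE) = 2.509/1.063×10⁻⁵ = 235.9 kN (tensile).
For the magnesium alloy segment, free thermal change = 26.4×10⁻⁶×122×500 = 1.61 mm and elastic change from P = 235900×500/(2050×46×10³) = 1.251 mm; these oppose, so the net change is 0.36 mm (segment shortens).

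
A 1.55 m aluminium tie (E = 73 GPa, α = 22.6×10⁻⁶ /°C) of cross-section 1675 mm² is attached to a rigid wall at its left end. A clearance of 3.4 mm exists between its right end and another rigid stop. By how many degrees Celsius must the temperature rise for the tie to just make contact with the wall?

ΔT ≈ 97.1 °C

The gap closes when αΔT L = 3.4 mm, since the tie is still unstressed at that instant.
So ΔT = g/(αL) = 3.4/(22.6×10⁻⁶ × 1550) = 97.06 °C.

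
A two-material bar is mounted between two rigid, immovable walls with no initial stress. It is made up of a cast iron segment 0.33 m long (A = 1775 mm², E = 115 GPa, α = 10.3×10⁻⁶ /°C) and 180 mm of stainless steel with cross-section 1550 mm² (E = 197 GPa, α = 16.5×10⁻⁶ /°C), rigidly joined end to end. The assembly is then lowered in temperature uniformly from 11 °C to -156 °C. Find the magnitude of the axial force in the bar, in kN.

If the supports were absent, the total length change would be Σ αᵢΔT Lᵢ = 10.3×10⁻⁶×167×330 + 16.5×10⁻⁶×167×180 = 1.064 mm.
The walls prevent any net length change, so an axial force P (same in every segment) develops. Compatibility: P · Σ Lᵢ/(AᵢEᵢ) = δ_free.
The series flexibility is Σ Lᵢ/(AᵢEᵢ) = 330/(1775×115×10³) + 180/(1550×197×10³) = 2.206×10⁻⁶ mm/N.
P = 1.064 / 2.206×10⁻⁶ = 482100 N = 482.1 kN, tensile.

P ≈ 482 kN (tensile)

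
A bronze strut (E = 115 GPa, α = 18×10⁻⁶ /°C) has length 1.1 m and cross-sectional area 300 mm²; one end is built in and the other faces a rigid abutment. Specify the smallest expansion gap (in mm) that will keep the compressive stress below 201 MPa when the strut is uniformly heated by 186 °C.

g ≈ 1.76 mm

Free expansion if unrestrained: δ_free = αΔT L = 18×10⁻⁶ × 186 × 1100 = 3.683 mm.
At the allowable stress the elastic shortening the wall may impose is σL/E = 201 × 1100 / (115×10³) = 1.923 mm.
So the gap has to take up the difference, g_min = δ_free − σL/E = 3.683 − 1.923 = 1.76 mm.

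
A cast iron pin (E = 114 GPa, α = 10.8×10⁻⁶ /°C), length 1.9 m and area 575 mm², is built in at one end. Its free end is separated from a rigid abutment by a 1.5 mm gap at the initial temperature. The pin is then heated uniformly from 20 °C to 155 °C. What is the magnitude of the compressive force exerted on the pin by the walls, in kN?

Free thermal elongation = αΔT L = 10.8×10⁻⁶ × 135 × 1900 = 2.77 mm.
After closing the 1.5 mm clearance, 2.77 − 1.5 = 1.27 mm of expansion remains to be suppressed by the wall.
So σ = E(δ_free − g)/L = 114×10³ × 1.27/1900 = 76.21 MPa.
P = σA = 76.21 × 575 = 43.82 kN.

P ≈ 43.8 kN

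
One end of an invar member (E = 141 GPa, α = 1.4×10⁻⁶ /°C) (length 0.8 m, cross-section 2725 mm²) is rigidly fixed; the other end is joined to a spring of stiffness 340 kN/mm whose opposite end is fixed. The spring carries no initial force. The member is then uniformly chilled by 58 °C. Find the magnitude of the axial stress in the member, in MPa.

σ ≈ 4.75 MPa (tensile)

If the spring were absent the member would shorten by αΔT L = 1.4×10⁻⁶ × 58 × 800 = 0.06496 mm.
Let P be the tensile force in the spring. The member extends elastically by PL/(AE) and the spring stretches by P/k; together these equal δ_free.
So P = δ_free / [L/(AE) + 1/k] = 0.06496 / [ 800/(2725×141×10³) + 1/(340×10³) ].
P = 0.06496 / 5.023×10⁻⁶ = 12930 N.
σ = P/A = 12930/2725 = 4.746 MPa.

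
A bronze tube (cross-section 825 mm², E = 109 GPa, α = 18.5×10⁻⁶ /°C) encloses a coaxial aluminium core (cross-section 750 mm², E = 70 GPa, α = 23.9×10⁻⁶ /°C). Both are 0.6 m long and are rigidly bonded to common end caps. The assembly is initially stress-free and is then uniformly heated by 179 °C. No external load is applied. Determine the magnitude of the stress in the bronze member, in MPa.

σ ≈ 38.8 MPa (tensile)

Equilibrium of a rigid end plate with no external load gives equal and opposite internal forces ±P in the two members. Since α_{aluminium} > α_{bronze}, heating drives the aluminium into compression and the bronze into tension.
Setting the final lengths equal and cancelling L: (α₁ − α₂)ΔT = P/(A₁E₁) + P/(A₂E₂).
|α₁ − α₂|·ΔT = 5.4×10⁻⁶ × 179 = 0.0009666.
1/(A₁E₁) + 1/(A₂E₂) = 1/(825×109×10³) + 1/(750×70×10³) = 3.017×10⁻⁸ N⁻¹.
P = 0.0009666 / 3.017×10⁻⁸ = 32040 N = 32.04 kN.
σ_{bronze} = P/A₁ = 32040/825 = 38.84 MPa, tensile.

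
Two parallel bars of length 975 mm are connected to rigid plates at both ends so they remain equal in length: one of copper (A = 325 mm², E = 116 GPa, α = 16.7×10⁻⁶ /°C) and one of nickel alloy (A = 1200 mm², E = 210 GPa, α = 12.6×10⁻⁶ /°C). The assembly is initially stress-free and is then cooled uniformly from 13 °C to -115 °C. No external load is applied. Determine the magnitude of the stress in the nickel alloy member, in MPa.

σ ≈ 14.3 MPa (compressive)

Equilibrium of a rigid end plate with no external load gives equal and opposite internal forces ±P in the two members. Since α_{copper} > α_{nickel alloy}, cooling drives the copper into tension and the nickel alloy into compression.
Setting the final lengths equal and cancelling L: (α₁ − α₂)ΔT = P/(A₁E₁) + P/(A₂E₂).
|α₁ − α₂|·ΔT = 4.1×10⁻⁶ × 128 = 0.0005248.
1/(A₁E₁) + 1/(A₂E₂) = 1/(325×116×10³) + 1/(1200×210×10³) = 3.049×10⁻⁸ N⁻¹.
So P = 0.0005248 / 3.049×10⁻⁸ = 17.21 kN.
σ_{nickel alloy} = P/A₂ = 17210/1200 = 14.34 MPa, compressive.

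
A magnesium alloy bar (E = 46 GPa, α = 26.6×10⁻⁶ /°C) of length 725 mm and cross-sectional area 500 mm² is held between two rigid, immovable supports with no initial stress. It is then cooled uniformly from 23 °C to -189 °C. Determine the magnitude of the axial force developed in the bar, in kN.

With zero net strain, σ = E·αΔT = 46 GPa × 26.6×10⁻⁶ × 212 = 259.4 MPa.
Then P = σA = 259.4 × 500 mm² = 129.7 kN, tensile.

P ≈ 130 kN (tensile)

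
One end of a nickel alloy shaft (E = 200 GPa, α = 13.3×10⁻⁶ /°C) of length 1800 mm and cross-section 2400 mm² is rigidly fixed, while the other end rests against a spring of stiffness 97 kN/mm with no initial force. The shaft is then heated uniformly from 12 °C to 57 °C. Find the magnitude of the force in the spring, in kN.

The unrestrained thermal change is αΔT L = 13.3×10⁻⁶ × 45 × 1800 = 1.077 mm.
With a force P in the spring, the elastic change of the shaft is PL/(AE) and that of the spring is P/k; compatibility requires their sum to equal δ_free.
So P = δ_free / [L/(AE) + 1/k] = 1.077 / [ 1800/(2400×200×10³) + 1/(97×10³) ].
P = 1.077 / 1.406×10⁻⁵ = 76630 N.

P ≈ 76.6 kN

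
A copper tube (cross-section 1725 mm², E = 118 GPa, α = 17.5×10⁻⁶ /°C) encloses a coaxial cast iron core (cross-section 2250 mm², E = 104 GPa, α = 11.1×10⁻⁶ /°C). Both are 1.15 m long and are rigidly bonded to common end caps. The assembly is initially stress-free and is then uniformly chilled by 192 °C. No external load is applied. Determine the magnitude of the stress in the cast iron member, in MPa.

The copper has the larger α, so on cooling it would change length more than the cast iron if both were free. The rigid plates force a common final length, so the copper is put into tension and the cast iron into compression, with equal and opposite forces P (no external load).
Equating the net (thermal + elastic) strains gives |α₁ − α₂|·ΔT = P·[1/(A₁E₁) + 1/(A₂E₂)].
|α₁ − α₂|·ΔT = 6.4×10⁻⁶ × 192 = 0.001229.
1/(A₁E₁) + 1/(A₂E₂) = 1/(1725×118×10³) + 1/(2250×104×10³) = 9.186×10⁻⁹ N⁻¹.
So P = 0.001229 / 9.186×10⁻⁹ = 133.8 kN.
σ_{cast iron} = P/A₂ = 133800/2250 = 59.45 MPa, compressive.

σ ≈ 59.5 MPa (compressive)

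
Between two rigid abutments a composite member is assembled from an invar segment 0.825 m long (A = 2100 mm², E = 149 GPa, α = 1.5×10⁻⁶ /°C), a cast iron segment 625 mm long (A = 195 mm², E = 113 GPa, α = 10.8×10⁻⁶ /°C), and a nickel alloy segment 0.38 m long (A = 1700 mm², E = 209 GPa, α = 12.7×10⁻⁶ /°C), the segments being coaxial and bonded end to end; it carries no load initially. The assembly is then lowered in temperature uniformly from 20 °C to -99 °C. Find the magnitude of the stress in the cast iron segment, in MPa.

σ ≈ 244 MPa (tensile)

If the supports were absent, the total length change would be Σ αᵢΔT Lᵢ = 1.5×10⁻⁶×119×825 + 10.8×10⁻⁶×119×625 + 12.7×10⁻⁶×119×380 = 1.525 mm.
The walls prevent any net length change, so an axial force P (same in every segment) develops. Compatibility: P · Σ Lᵢ/(AᵢEᵢ) = δ_free.
The series flexibility is Σ Lᵢ/(AᵢEᵢ) = 825/(2100×149×10³) + 625/(195×113×10³) + 380/(1700×209×10³) = 3.207×10⁻⁵ mm/N.
Hence P = δ_free / Σ(L/AE) = 1.525/3.207×10⁻⁵ = 47.55 kN (tensile).
σ_{cast iron} = P / A = 47550 / 195 = 243.8 MPa.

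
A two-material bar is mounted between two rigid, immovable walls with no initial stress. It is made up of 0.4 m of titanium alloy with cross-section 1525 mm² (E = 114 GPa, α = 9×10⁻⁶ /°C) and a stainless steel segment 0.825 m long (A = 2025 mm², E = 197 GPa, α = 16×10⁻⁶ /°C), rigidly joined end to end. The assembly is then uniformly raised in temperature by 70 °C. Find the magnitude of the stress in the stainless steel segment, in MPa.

σ ≈ 133 MPa (compressive)

Free thermal expansion of the whole bar: Σ αᵢΔT Lᵢ = 9×10⁻⁶×70×400 + 16×10⁻⁶×70×825 = 1.176 mm.
The walls prevent any net length change, so an axial force P (same in every segment) develops. Compatibility: P · Σ Lᵢ/(AᵢEᵢ) = δ_free.
The series flexibility is Σ Lᵢ/(AᵢEᵢ) = 400/(1525×114×10³) + 825/(2025×197×10³) = 4.369×10⁻⁶ mm/N.
P = 1.176 / 4.369×10⁻⁶ = 269200 N = 269.2 kN, compressive.
σ_{stainless steel} = P / A = 269200 / 2025 = 132.9 MPa.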